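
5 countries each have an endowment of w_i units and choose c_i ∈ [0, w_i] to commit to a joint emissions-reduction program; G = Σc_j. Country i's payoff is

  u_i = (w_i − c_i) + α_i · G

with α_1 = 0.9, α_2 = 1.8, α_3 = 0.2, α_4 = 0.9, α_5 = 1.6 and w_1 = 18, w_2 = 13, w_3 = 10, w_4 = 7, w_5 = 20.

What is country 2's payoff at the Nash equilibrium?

59.4

∂u_i/∂c_i = α_i − 1, so country i contributes w_i if α_i > 1, else 0.
α_i > 1 for i ∈ {2, 5}; NE contributions (0, 13, 0, 0, 20), G = 33.
u_2 = (13 − 13) + 1.8·33 = 59.4.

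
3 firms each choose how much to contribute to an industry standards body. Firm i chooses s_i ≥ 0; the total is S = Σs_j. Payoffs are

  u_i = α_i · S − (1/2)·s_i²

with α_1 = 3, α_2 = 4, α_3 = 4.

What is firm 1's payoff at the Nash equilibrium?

28.5

Firm i's FOC: ∂u_i/∂s_i = α_i − s_i = 0, so s_i* = α_i.
NE contributions = (3, 4, 4); S = 11.
u_1 = α_1·S − ½·(s_1)² = 3·11 − ½·3² = 28.5.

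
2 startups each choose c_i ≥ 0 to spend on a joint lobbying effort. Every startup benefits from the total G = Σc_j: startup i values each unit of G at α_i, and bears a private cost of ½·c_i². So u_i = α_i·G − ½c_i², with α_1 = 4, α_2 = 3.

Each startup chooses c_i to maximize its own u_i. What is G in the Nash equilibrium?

7

Startup i's FOC: ∂u_i/∂c_i = α_i − c_i = 0, so c_i* = α_i.
NE contributions = (4, 3); G = 7.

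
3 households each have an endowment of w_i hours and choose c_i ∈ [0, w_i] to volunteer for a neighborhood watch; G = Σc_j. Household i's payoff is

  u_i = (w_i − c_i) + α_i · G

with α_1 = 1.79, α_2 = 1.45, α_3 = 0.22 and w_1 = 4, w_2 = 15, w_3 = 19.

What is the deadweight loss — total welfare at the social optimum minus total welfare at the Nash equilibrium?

∂u_i/∂c_i = α_i − 1, so household i contributes w_i if α_i > 1, else 0.
α_i > 1 for i ∈ {1, 2}; NE contributions (4, 15, 0), G = 19.
W^NE = Σw_i − G^NE + (Σα_i)·G^NE = 38 + 2.46·19 = 84.74.
Planner: ∂(Σu_j)/∂c_i = Σα_j − 1 = 2.46 > 0, so everyone contributes w_i; G^SO = 38, W^SO = 38 + 2.46·38 = 131.48.
Deadweight loss = 46.74.

46.74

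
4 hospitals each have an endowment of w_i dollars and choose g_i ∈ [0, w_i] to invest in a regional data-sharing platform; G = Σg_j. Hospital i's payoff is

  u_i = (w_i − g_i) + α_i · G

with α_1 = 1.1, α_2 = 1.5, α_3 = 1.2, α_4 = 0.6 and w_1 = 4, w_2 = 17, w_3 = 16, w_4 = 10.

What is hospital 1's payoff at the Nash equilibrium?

40.7

∂u_i/∂g_i = α_i − 1, so hospital i contributes w_i if α_i > 1, else 0.
α_i > 1 for i ∈ {1, 2, 3}; NE contributions (4, 17, 16, 0), G = 37.
u_1 = (4 − 4) + 1.1·37 = 40.7.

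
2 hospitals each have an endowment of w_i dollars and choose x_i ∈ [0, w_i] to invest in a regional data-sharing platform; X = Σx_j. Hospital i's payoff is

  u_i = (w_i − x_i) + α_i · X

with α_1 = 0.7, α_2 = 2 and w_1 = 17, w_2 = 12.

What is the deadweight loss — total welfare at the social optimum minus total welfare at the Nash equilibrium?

28.9

∂u_i/∂x_i = α_i − 1, so hospital i contributes w_i if α_i > 1, else 0.
α_i > 1 for i ∈ {2}; NE contributions (0, 12), X = 12.
W^NE = Σw_i − X^NE + (Σα_i)·X^NE = 29 + 1.7·12 = 49.4.
Planner: ∂(Σu_j)/∂x_i = Σα_j − 1 = 1.7 > 0, so everyone contributes w_i; X^SO = 29, W^SO = 29 + 1.7·29 = 78.3.
Deadweight loss = 28.9.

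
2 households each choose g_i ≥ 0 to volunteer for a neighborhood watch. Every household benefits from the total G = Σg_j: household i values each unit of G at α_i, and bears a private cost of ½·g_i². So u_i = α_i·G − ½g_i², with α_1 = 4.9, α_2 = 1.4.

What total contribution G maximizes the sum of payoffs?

12.6

Planner FOC: ∂(Σu_j)/∂g_i = (Σα_j) − g_i = 0, so g_i^SO = Σα_j = 6.3 for every i; G^SO = 12.6.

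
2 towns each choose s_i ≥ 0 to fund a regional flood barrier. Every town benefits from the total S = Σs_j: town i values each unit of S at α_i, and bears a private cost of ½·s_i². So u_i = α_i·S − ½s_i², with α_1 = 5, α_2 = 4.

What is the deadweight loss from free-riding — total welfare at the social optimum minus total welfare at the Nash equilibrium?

Town i's FOC: ∂u_i/∂s_i = α_i − s_i = 0, so s_i* = α_i.
NE contributions = (5, 4); S = 9.
W^NE = (Σα)·S − ½Σα_i² = 9² − ½·41 = 60.5.
Planner sets s_i = Σα_j = 9 for every i, so S^SO = 2·9 = 18.
W^SO = (Σα)·S^SO − ½·2·(Σα)² = (2/2)·9² = 81.
Deadweight loss = W^SO − W^NE = 20.5.

20.5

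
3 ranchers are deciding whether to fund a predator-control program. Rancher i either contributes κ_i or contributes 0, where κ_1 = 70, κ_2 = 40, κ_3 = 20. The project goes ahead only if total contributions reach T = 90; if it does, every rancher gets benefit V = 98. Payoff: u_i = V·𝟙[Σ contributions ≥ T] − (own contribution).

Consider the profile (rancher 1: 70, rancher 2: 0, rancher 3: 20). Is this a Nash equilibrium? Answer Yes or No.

Yes

Total = 90 ≥ 90: provided.
Rancher 1 (pledges 70, payoff 28): dropping to 0 → total 20, payoff 0. No gain.
Rancher 2 (pledges 0, payoff 98): pledging 40 → total 130, payoff 58. No gain.
Rancher 3 (pledges 20, payoff 78): dropping to 0 → total 70, payoff 0. No gain.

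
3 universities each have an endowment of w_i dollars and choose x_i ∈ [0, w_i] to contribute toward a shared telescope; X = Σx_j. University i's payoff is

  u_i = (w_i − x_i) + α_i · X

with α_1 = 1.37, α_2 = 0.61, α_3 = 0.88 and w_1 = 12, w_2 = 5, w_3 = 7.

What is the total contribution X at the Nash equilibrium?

∂u_i/∂x_i = α_i − 1, so university i contributes w_i if α_i > 1, else 0.
α_i > 1 for i ∈ {1}; NE contributions (12, 0, 0), X = 12.

12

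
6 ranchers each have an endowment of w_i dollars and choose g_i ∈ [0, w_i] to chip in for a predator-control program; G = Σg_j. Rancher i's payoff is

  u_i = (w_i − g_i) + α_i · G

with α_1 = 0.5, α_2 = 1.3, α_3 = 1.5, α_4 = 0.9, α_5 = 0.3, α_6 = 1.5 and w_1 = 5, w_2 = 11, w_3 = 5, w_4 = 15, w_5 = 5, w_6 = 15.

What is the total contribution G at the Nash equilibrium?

∂u_i/∂g_i = α_i − 1, so rancher i contributes w_i if α_i > 1, else 0.
α_i > 1 for i ∈ {2, 3, 6}; NE contributions (0, 11, 5, 0, 0, 15), G = 31.

31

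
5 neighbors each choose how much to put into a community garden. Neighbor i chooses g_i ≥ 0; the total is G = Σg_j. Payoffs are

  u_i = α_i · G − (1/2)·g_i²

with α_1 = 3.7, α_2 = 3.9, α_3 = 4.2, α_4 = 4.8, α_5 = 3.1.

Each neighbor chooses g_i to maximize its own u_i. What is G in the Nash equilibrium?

Neighbor i's FOC: ∂u_i/∂g_i = α_i − g_i = 0, so g_i* = α_i.
NE contributions = (3.7, 3.9, 4.2, 4.8, 3.1); G = 19.7.

19.7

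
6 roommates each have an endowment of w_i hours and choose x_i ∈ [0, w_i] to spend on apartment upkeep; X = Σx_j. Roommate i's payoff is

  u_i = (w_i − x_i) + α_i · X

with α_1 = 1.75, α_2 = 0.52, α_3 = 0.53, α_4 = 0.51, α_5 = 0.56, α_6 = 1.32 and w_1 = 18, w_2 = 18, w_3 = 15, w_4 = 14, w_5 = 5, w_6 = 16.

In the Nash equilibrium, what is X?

∂u_i/∂x_i = α_i − 1, so roommate i contributes w_i if α_i > 1, else 0.
α_i > 1 for i ∈ {1, 6}; NE contributions (18, 0, 0, 0, 0, 16), X = 34.

34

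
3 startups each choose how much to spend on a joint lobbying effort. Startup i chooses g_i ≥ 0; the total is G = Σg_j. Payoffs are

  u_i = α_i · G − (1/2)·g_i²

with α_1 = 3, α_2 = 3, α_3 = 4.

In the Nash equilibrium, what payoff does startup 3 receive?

Startup i's FOC: ∂u_i/∂g_i = α_i − g_i = 0, so g_i* = α_i.
NE contributions = (3, 3, 4); G = 10.
u_3 = α_3·G − ½·(g_3)² = 4·10 − ½·4² = 32.

32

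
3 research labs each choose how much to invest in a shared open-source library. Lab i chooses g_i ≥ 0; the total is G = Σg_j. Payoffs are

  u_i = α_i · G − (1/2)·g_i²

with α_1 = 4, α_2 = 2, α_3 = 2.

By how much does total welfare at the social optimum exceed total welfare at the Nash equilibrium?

44

Lab i's FOC: ∂u_i/∂g_i = α_i − g_i = 0, so g_i* = α_i.
NE contributions = (4, 2, 2); G = 8.
W^NE = (Σα)·G − ½Σα_i² = 8² − ½·24 = 52.
Planner sets g_i = Σα_j = 8 for every i, so G^SO = 3·8 = 24.
W^SO = (Σα)·G^SO − ½·3·(Σα)² = (3/2)·8² = 96.
Deadweight loss = W^SO − W^NE = 44.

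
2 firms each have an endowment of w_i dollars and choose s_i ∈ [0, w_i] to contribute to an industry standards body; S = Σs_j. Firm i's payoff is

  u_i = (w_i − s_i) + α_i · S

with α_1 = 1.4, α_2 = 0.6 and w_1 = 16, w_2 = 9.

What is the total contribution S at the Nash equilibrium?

∂u_i/∂s_i = α_i − 1, so firm i contributes w_i if α_i > 1, else 0.
α_i > 1 for i ∈ {1}; NE contributions (16, 0), S = 16.

16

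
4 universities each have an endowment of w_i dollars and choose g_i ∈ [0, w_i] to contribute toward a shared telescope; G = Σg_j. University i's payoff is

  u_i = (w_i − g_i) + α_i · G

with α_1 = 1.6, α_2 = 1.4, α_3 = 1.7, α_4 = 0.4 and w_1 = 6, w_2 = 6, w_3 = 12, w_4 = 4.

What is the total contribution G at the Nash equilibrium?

∂u_i/∂g_i = α_i − 1, so university i contributes w_i if α_i > 1, else 0.
α_i > 1 for i ∈ {1, 2, 3}; NE contributions (6, 6, 12, 0), G = 24.

24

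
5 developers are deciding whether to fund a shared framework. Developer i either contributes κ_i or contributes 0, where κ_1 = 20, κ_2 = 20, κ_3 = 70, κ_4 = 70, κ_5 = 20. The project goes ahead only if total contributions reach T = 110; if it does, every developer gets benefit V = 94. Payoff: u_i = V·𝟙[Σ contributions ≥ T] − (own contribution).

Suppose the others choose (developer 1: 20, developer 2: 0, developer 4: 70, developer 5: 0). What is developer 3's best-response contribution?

70

Others' total = 90. Contributing 70 brings total to 160 ≥ 110: gain V − κ_3 = 24.
Best response: 70.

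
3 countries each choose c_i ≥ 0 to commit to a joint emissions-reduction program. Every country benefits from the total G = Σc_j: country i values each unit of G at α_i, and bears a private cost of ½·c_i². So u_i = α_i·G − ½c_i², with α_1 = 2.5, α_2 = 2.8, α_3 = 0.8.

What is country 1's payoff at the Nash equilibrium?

12.125

Country i's FOC: ∂u_i/∂c_i = α_i − c_i = 0, so c_i* = α_i.
NE contributions = (2.5, 2.8, 0.8); G = 6.1.
u_1 = α_1·G − ½·(c_1)² = 2.5·6.1 − ½·2.5² = 12.125.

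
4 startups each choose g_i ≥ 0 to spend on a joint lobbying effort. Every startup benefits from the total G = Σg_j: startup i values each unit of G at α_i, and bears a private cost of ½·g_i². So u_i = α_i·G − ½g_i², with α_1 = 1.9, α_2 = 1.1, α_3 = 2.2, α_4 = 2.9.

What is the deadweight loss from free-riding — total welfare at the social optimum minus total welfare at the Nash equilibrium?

74.645

Startup i's FOC: ∂u_i/∂g_i = α_i − g_i = 0, so g_i* = α_i.
NE contributions = (1.9, 1.1, 2.2, 2.9); G = 8.1.
W^NE = (Σα)·G − ½Σα_i² = 8.1² − ½·18.07 = 56.575.
Planner sets g_i = Σα_j = 8.1 for every i, so G^SO = 4·8.1 = 32.4.
W^SO = (Σα)·G^SO − ½·4·(Σα)² = (4/2)·8.1² = 131.22.
Deadweight loss = W^SO − W^NE = 74.645.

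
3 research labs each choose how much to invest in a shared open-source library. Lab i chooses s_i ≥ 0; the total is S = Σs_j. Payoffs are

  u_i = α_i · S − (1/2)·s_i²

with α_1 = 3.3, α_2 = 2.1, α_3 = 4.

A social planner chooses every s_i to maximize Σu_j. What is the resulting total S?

Planner FOC: ∂(Σu_j)/∂s_i = (Σα_j) − s_i = 0, so s_i^SO = Σα_j = 9.4 for every i; S^SO = 28.2.

28.2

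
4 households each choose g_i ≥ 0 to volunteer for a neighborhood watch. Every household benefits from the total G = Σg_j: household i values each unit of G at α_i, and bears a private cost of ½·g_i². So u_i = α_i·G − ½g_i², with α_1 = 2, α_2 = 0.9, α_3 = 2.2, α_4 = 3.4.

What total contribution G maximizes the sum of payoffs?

Planner FOC: ∂(Σu_j)/∂g_i = (Σα_j) − g_i = 0, so g_i^SO = Σα_j = 8.5 for every i; G^SO = 34.

34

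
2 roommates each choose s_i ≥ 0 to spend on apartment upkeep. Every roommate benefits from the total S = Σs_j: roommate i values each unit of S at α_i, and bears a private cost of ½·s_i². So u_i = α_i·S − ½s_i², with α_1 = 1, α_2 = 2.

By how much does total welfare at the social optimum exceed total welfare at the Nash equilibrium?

2.5

Roommate i's FOC: ∂u_i/∂s_i = α_i − s_i = 0, so s_i* = α_i.
NE contributions = (1, 2); S = 3.
W^NE = (Σα)·S − ½Σα_i² = 3² − ½·5 = 6.5.
Planner sets s_i = Σα_j = 3 for every i, so S^SO = 2·3 = 6.
W^SO = (Σα)·S^SO − ½·2·(Σα)² = (2/2)·3² = 9.
Deadweight loss = W^SO − W^NE = 2.5.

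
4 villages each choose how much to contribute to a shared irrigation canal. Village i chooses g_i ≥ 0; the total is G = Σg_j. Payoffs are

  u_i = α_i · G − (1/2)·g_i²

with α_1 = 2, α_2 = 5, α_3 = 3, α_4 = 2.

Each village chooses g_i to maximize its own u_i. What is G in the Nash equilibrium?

Village i's FOC: ∂u_i/∂g_i = α_i − g_i = 0, so g_i* = α_i.
NE contributions = (2, 5, 3, 2); G = 12.

12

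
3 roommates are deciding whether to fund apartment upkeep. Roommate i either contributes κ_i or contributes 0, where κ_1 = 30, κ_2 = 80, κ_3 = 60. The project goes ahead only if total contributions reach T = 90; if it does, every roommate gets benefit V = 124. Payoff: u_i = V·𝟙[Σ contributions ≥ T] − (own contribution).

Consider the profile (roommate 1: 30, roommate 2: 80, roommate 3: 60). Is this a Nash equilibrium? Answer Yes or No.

No

Total = 170 ≥ 90: provided.
Roommate 1 (pledges 30, payoff 94): dropping to 0 → total 140, payoff 124. Profitable deviation.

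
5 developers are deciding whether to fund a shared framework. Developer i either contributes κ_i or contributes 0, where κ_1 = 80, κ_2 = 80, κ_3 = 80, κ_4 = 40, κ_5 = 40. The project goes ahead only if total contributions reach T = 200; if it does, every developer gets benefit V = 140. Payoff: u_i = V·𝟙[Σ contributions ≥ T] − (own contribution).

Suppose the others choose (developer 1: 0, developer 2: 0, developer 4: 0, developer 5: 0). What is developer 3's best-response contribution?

0

Others' total = 0. Even contributing 80 gives 80 < 200: no benefit either way.
Best response: 0.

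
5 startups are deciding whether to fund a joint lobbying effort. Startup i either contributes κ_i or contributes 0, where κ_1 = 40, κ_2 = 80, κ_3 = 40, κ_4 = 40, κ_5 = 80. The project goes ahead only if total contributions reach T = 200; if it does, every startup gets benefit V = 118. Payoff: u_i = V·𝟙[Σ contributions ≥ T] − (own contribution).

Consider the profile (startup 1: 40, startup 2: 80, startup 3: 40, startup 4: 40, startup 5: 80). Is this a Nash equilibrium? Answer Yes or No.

Total = 280 ≥ 200: provided.
Startup 1 (pledges 40, payoff 78): dropping to 0 → total 240, payoff 118. Profitable deviation.

No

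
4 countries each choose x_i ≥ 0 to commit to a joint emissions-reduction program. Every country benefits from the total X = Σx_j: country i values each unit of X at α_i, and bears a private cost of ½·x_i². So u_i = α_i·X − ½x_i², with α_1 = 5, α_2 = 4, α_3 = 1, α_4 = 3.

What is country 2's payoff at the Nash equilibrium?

Country i's FOC: ∂u_i/∂x_i = α_i − x_i = 0, so x_i* = α_i.
NE contributions = (5, 4, 1, 3); X = 13.
u_2 = α_2·X − ½·(x_2)² = 4·13 − ½·4² = 44.

44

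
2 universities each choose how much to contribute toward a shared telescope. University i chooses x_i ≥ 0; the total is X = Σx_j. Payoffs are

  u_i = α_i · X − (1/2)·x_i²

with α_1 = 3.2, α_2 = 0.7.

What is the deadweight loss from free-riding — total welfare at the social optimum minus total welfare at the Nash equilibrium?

University i's FOC: ∂u_i/∂x_i = α_i − x_i = 0, so x_i* = α_i.
NE contributions = (3.2, 0.7); X = 3.9.
W^NE = (Σα)·X − ½Σα_i² = 3.9² − ½·10.73 = 9.845.
Planner sets x_i = Σα_j = 3.9 for every i, so X^SO = 2·3.9 = 7.8.
W^SO = (Σα)·X^SO − ½·2·(Σα)² = (2/2)·3.9² = 15.21.
Deadweight loss = W^SO − W^NE = 5.365.

5.365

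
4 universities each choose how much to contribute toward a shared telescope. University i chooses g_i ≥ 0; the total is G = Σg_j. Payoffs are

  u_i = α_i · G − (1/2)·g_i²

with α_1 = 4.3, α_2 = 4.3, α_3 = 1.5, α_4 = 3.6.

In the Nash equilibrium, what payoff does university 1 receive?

University i's FOC: ∂u_i/∂g_i = α_i − g_i = 0, so g_i* = α_i.
NE contributions = (4.3, 4.3, 1.5, 3.6); G = 13.7.
u_1 = α_1·G − ½·(g_1)² = 4.3·13.7 − ½·4.3² = 49.665.

49.665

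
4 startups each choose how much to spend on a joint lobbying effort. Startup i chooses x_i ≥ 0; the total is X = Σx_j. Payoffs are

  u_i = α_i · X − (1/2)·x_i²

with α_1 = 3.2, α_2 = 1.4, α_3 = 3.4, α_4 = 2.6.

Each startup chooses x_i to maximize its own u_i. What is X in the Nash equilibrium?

10.6

Startup i's FOC: ∂u_i/∂x_i = α_i − x_i = 0, so x_i* = α_i.
NE contributions = (3.2, 1.4, 3.4, 2.6); X = 10.6.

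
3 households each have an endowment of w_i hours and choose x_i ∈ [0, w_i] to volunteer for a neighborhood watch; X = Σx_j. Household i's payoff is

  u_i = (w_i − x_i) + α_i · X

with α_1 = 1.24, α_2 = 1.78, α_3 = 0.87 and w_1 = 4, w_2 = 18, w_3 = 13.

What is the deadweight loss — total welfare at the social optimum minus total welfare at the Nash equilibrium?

37.57

∂u_i/∂x_i = α_i − 1, so household i contributes w_i if α_i > 1, else 0.
α_i > 1 for i ∈ {1, 2}; NE contributions (4, 18, 0), X = 22.
W^NE = Σw_i − X^NE + (Σα_i)·X^NE = 35 + 2.89·22 = 98.58.
Planner: ∂(Σu_j)/∂x_i = Σα_j − 1 = 2.89 > 0, so everyone contributes w_i; X^SO = 35, W^SO = 35 + 2.89·35 = 136.15.
Deadweight loss = 37.57.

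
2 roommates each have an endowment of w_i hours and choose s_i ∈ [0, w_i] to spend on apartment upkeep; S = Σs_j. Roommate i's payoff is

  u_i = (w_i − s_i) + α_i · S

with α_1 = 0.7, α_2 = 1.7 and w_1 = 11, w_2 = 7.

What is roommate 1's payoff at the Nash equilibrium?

15.9

∂u_i/∂s_i = α_i − 1, so roommate i contributes w_i if α_i > 1, else 0.
α_i > 1 for i ∈ {2}; NE contributions (0, 7), S = 7.
u_1 = (11 − 0) + 0.7·7 = 15.9.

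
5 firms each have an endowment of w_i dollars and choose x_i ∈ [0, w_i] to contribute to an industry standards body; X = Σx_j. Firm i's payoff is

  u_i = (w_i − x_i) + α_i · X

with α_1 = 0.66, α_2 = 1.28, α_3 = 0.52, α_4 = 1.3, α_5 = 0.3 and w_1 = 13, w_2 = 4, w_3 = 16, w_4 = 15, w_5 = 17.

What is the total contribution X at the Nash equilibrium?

∂u_i/∂x_i = α_i − 1, so firm i contributes w_i if α_i > 1, else 0.
α_i > 1 for i ∈ {2, 4}; NE contributions (0, 4, 0, 15, 0), X = 19.

19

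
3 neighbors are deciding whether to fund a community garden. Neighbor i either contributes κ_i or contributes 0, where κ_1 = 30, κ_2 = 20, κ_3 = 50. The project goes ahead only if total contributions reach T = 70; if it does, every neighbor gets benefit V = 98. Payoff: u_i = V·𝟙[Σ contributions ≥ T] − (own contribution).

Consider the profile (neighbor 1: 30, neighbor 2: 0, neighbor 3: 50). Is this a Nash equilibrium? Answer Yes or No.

Total = 80 ≥ 70: provided.
Neighbor 1 (pledges 30, payoff 68): dropping to 0 → total 50, payoff 0. No gain.
Neighbor 2 (pledges 0, payoff 98): pledging 20 → total 100, payoff 78. No gain.
Neighbor 3 (pledges 50, payoff 48): dropping to 0 → total 30, payoff 0. No gain.

Yes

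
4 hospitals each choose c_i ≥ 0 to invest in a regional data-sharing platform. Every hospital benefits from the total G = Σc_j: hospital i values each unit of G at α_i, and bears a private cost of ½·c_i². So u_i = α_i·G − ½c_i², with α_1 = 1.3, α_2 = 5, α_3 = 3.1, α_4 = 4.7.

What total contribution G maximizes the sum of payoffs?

Planner FOC: ∂(Σu_j)/∂c_i = (Σα_j) − c_i = 0, so c_i^SO = Σα_j = 14.1 for every i; G^SO = 56.4.

56.4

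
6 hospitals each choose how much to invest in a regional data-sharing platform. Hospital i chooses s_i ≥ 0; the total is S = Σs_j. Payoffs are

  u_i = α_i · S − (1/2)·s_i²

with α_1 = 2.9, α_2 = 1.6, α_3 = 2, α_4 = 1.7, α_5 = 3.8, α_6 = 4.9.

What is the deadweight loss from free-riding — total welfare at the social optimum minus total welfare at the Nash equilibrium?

Hospital i's FOC: ∂u_i/∂s_i = α_i − s_i = 0, so s_i* = α_i.
NE contributions = (2.9, 1.6, 2, 1.7, 3.8, 4.9); S = 16.9.
W^NE = (Σα)·S − ½Σα_i² = 16.9² − ½·56.31 = 257.455.
Planner sets s_i = Σα_j = 16.9 for every i, so S^SO = 6·16.9 = 101.4.
W^SO = (Σα)·S^SO − ½·6·(Σα)² = (6/2)·16.9² = 856.83.
Deadweight loss = W^SO − W^NE = 599.375.

599.375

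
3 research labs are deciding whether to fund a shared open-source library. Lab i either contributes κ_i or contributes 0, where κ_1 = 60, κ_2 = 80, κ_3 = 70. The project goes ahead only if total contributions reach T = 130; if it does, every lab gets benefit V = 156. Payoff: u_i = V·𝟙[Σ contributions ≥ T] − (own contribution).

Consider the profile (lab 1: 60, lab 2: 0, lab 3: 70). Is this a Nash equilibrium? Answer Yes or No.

Total = 130 ≥ 130: provided.
Lab 1 (pledges 60, payoff 96): dropping to 0 → total 70, payoff 0. No gain.
Lab 2 (pledges 0, payoff 156): pledging 80 → total 210, payoff 76. No gain.
Lab 3 (pledges 70, payoff 86): dropping to 0 → total 60, payoff 0. No gain.

Yes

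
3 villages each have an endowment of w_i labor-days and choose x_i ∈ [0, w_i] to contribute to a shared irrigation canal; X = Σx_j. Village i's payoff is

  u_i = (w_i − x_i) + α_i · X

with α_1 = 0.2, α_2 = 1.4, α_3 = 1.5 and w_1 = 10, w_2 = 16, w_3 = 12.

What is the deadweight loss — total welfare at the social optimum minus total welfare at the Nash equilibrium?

∂u_i/∂x_i = α_i − 1, so village i contributes w_i if α_i > 1, else 0.
α_i > 1 for i ∈ {2, 3}; NE contributions (0, 16, 12), X = 28.
W^NE = Σw_i − X^NE + (Σα_i)·X^NE = 38 + 2.1·28 = 96.8.
Planner: ∂(Σu_j)/∂x_i = Σα_j − 1 = 2.1 > 0, so everyone contributes w_i; X^SO = 38, W^SO = 38 + 2.1·38 = 117.8.
Deadweight loss = 21.

21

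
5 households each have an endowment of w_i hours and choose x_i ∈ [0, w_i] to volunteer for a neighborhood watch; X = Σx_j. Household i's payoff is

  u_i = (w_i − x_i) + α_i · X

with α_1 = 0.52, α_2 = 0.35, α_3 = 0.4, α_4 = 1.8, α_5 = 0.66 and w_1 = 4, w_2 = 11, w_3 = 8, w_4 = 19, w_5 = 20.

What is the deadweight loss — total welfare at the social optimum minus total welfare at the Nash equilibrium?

∂u_i/∂x_i = α_i − 1, so household i contributes w_i if α_i > 1, else 0.
α_i > 1 for i ∈ {4}; NE contributions (0, 0, 0, 19, 0), X = 19.
W^NE = Σw_i − X^NE + (Σα_i)·X^NE = 62 + 2.73·19 = 113.87.
Planner: ∂(Σu_j)/∂x_i = Σα_j − 1 = 2.73 > 0, so everyone contributes w_i; X^SO = 62, W^SO = 62 + 2.73·62 = 231.26.
Deadweight loss = 117.39.

117.39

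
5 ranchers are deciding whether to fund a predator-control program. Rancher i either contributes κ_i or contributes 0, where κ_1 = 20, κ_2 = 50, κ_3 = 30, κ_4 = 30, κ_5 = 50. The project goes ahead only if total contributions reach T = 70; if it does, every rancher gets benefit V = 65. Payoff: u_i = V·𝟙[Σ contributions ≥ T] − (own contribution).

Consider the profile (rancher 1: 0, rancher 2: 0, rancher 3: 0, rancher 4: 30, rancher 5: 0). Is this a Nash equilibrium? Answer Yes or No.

Total = 30 < 70: not provided.
Rancher 1 (pledges 0, payoff 0): pledging 20 → total 50, payoff -20. No gain.
Rancher 2 (pledges 0, payoff 0): pledging 50 → total 80, payoff 15. Profitable deviation.

No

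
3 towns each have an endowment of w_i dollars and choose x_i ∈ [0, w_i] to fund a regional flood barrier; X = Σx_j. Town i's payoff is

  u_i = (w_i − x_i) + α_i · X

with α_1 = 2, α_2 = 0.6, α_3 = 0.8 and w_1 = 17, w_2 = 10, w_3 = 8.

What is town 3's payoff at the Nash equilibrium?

∂u_i/∂x_i = α_i − 1, so town i contributes w_i if α_i > 1, else 0.
α_i > 1 for i ∈ {1}; NE contributions (17, 0, 0), X = 17.
u_3 = (8 − 0) + 0.8·17 = 21.6.

21.6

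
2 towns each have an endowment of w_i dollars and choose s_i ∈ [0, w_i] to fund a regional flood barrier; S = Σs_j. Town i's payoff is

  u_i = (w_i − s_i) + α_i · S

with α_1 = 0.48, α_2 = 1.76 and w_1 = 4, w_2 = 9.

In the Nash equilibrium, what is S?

∂u_i/∂s_i = α_i − 1, so town i contributes w_i if α_i > 1, else 0.
α_i > 1 for i ∈ {2}; NE contributions (0, 9), S = 9.

9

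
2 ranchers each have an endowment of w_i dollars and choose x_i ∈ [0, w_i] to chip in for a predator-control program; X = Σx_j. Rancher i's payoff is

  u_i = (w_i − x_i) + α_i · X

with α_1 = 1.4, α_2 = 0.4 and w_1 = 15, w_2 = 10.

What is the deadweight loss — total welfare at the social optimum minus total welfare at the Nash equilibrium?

8

∂u_i/∂x_i = α_i − 1, so rancher i contributes w_i if α_i > 1, else 0.
α_i > 1 for i ∈ {1}; NE contributions (15, 0), X = 15.
W^NE = Σw_i − X^NE + (Σα_i)·X^NE = 25 + 0.8·15 = 37.
Planner: ∂(Σu_j)/∂x_i = Σα_j − 1 = 0.8 > 0, so everyone contributes w_i; X^SO = 25, W^SO = 25 + 0.8·25 = 45.
Deadweight loss = 8.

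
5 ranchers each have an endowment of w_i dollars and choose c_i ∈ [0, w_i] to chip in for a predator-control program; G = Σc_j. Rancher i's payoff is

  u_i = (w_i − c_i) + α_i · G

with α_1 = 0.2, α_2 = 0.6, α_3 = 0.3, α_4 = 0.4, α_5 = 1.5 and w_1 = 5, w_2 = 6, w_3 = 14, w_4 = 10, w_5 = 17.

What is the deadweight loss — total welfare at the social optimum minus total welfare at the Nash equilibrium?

∂u_i/∂c_i = α_i − 1, so rancher i contributes w_i if α_i > 1, else 0.
α_i > 1 for i ∈ {5}; NE contributions (0, 0, 0, 0, 17), G = 17.
W^NE = Σw_i − G^NE + (Σα_i)·G^NE = 52 + 2·17 = 86.
Planner: ∂(Σu_j)/∂c_i = Σα_j − 1 = 2 > 0, so everyone contributes w_i; G^SO = 52, W^SO = 52 + 2·52 = 156.
Deadweight loss = 70.

70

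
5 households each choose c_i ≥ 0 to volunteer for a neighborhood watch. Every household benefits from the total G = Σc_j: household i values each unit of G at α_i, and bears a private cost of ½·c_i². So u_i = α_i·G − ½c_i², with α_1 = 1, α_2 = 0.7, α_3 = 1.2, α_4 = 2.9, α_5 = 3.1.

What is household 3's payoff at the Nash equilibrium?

9.96

Household i's FOC: ∂u_i/∂c_i = α_i − c_i = 0, so c_i* = α_i.
NE contributions = (1, 0.7, 1.2, 2.9, 3.1); G = 8.9.
u_3 = α_3·G − ½·(c_3)² = 1.2·8.9 − ½·1.2² = 9.96.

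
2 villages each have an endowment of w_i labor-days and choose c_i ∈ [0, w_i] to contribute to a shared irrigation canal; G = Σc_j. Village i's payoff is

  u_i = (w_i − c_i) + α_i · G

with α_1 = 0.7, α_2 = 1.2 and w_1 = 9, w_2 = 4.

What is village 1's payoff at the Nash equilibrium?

11.8

∂u_i/∂c_i = α_i − 1, so village i contributes w_i if α_i > 1, else 0.
α_i > 1 for i ∈ {2}; NE contributions (0, 4), G = 4.
u_1 = (9 − 0) + 0.7·4 = 11.8.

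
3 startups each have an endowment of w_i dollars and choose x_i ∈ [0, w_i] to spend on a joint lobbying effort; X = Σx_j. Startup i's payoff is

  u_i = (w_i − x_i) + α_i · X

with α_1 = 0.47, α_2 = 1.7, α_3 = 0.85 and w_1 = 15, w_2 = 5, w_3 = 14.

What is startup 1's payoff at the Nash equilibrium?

∂u_i/∂x_i = α_i − 1, so startup i contributes w_i if α_i > 1, else 0.
α_i > 1 for i ∈ {2}; NE contributions (0, 5, 0), X = 5.
u_1 = (15 − 0) + 0.47·5 = 17.35.

17.35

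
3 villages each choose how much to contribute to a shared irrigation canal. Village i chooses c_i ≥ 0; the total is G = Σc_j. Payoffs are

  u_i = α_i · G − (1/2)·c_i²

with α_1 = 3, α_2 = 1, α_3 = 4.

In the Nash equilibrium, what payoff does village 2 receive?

7.5

Village i's FOC: ∂u_i/∂c_i = α_i − c_i = 0, so c_i* = α_i.
NE contributions = (3, 1, 4); G = 8.
u_2 = α_2·G − ½·(c_2)² = 1·8 − ½·1² = 7.5.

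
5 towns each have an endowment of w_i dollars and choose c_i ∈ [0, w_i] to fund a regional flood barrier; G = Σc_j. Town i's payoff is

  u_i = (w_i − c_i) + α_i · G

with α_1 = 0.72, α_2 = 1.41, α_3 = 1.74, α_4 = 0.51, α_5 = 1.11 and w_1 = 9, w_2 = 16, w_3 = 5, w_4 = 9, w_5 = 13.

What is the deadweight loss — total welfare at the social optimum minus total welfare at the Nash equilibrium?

∂u_i/∂c_i = α_i − 1, so town i contributes w_i if α_i > 1, else 0.
α_i > 1 for i ∈ {2, 3, 5}; NE contributions (0, 16, 5, 0, 13), G = 34.
W^NE = Σw_i − G^NE + (Σα_i)·G^NE = 52 + 4.49·34 = 204.66.
Planner: ∂(Σu_j)/∂c_i = Σα_j − 1 = 4.49 > 0, so everyone contributes w_i; G^SO = 52, W^SO = 52 + 4.49·52 = 285.48.
Deadweight loss = 80.82.

80.82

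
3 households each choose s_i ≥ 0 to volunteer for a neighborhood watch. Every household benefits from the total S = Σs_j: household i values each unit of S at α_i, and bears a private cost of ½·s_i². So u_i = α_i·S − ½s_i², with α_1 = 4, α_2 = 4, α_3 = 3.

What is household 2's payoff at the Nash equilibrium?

Household i's FOC: ∂u_i/∂s_i = α_i − s_i = 0, so s_i* = α_i.
NE contributions = (4, 4, 3); S = 11.
u_2 = α_2·S − ½·(s_2)² = 4·11 − ½·4² = 36.

36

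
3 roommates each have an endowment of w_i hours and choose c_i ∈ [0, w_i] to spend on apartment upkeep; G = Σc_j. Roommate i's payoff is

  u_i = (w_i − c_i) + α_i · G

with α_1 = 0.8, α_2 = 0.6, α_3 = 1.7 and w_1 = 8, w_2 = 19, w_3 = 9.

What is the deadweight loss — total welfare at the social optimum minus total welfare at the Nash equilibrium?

56.7

∂u_i/∂c_i = α_i − 1, so roommate i contributes w_i if α_i > 1, else 0.
α_i > 1 for i ∈ {3}; NE contributions (0, 0, 9), G = 9.
W^NE = Σw_i − G^NE + (Σα_i)·G^NE = 36 + 2.1·9 = 54.9.
Planner: ∂(Σu_j)/∂c_i = Σα_j − 1 = 2.1 > 0, so everyone contributes w_i; G^SO = 36, W^SO = 36 + 2.1·36 = 111.6.
Deadweight loss = 56.7.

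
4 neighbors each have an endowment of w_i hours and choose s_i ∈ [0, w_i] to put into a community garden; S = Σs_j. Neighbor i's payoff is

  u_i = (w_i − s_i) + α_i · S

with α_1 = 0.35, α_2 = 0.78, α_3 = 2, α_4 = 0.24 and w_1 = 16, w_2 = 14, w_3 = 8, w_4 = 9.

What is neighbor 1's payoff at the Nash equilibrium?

∂u_i/∂s_i = α_i − 1, so neighbor i contributes w_i if α_i > 1, else 0.
α_i > 1 for i ∈ {3}; NE contributions (0, 0, 8, 0), S = 8.
u_1 = (16 − 0) + 0.35·8 = 18.8.

18.8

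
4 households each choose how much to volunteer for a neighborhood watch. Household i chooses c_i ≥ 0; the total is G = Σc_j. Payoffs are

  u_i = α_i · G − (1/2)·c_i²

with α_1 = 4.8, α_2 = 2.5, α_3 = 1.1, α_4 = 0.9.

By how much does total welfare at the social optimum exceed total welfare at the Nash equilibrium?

Household i's FOC: ∂u_i/∂c_i = α_i − c_i = 0, so c_i* = α_i.
NE contributions = (4.8, 2.5, 1.1, 0.9); G = 9.3.
W^NE = (Σα)·G − ½Σα_i² = 9.3² − ½·31.31 = 70.835.
Planner sets c_i = Σα_j = 9.3 for every i, so G^SO = 4·9.3 = 37.2.
W^SO = (Σα)·G^SO − ½·4·(Σα)² = (4/2)·9.3² = 172.98.
Deadweight loss = W^SO − W^NE = 102.145.

102.145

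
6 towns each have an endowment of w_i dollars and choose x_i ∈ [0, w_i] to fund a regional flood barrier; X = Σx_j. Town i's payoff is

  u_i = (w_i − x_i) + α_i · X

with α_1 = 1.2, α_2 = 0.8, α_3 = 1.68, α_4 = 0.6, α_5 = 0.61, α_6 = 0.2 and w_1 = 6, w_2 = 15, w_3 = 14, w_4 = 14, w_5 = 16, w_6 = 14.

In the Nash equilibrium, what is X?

∂u_i/∂x_i = α_i − 1, so town i contributes w_i if α_i > 1, else 0.
α_i > 1 for i ∈ {1, 3}; NE contributions (6, 0, 14, 0, 0, 0), X = 20.

20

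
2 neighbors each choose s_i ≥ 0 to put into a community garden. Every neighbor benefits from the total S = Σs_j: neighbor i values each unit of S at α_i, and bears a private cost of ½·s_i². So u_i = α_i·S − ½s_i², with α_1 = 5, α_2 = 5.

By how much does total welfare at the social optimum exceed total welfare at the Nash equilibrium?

Neighbor i's FOC: ∂u_i/∂s_i = α_i − s_i = 0, so s_i* = α_i.
NE contributions = (5, 5); S = 10.
W^NE = (Σα)·S − ½Σα_i² = 10² − ½·50 = 75.
Planner sets s_i = Σα_j = 10 for every i, so S^SO = 2·10 = 20.
W^SO = (Σα)·S^SO − ½·2·(Σα)² = (2/2)·10² = 100.
Deadweight loss = W^SO − W^NE = 25.

25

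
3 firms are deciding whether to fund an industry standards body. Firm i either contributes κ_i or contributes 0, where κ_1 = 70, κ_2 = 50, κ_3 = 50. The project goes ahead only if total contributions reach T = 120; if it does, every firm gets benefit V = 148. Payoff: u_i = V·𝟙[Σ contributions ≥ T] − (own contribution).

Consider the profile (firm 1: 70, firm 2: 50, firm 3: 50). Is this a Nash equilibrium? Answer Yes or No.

No

Total = 170 ≥ 120: provided.
Firm 1 (pledges 70, payoff 78): dropping to 0 → total 100, payoff 0. No gain.
Firm 2 (pledges 50, payoff 98): dropping to 0 → total 120, payoff 148. Profitable deviation.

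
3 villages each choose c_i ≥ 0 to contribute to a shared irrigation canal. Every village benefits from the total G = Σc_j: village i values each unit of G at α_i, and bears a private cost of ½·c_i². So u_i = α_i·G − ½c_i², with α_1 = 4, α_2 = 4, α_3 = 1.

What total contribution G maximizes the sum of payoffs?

Planner FOC: ∂(Σu_j)/∂c_i = (Σα_j) − c_i = 0, so c_i^SO = Σα_j = 9 for every i; G^SO = 27.

27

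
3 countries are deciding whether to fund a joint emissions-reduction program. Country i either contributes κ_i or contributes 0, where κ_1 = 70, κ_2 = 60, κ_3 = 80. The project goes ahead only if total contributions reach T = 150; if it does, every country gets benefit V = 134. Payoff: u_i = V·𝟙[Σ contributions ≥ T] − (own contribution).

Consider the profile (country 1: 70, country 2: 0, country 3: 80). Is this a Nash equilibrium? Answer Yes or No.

Total = 150 ≥ 150: provided.
Country 1 (pledges 70, payoff 64): dropping to 0 → total 80, payoff 0. No gain.
Country 2 (pledges 0, payoff 134): pledging 60 → total 210, payoff 74. No gain.
Country 3 (pledges 80, payoff 54): dropping to 0 → total 70, payoff 0. No gain.

Yes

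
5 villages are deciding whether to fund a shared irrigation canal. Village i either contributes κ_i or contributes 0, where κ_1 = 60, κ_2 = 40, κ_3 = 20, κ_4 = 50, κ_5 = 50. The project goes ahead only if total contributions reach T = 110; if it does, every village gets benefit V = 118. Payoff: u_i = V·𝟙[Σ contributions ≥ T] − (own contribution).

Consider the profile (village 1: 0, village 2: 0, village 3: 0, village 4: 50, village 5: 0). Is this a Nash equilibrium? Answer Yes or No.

Total = 50 < 110: not provided.
Village 1 (pledges 0, payoff 0): pledging 60 → total 110, payoff 58. Profitable deviation.

No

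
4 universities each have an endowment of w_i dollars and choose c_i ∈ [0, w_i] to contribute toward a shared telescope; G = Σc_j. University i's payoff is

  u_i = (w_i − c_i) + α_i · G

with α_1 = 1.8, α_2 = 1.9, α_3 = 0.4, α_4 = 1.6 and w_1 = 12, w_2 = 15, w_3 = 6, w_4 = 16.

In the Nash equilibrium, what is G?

43

∂u_i/∂c_i = α_i − 1, so university i contributes w_i if α_i > 1, else 0.
α_i > 1 for i ∈ {1, 2, 4}; NE contributions (12, 15, 0, 16), G = 43.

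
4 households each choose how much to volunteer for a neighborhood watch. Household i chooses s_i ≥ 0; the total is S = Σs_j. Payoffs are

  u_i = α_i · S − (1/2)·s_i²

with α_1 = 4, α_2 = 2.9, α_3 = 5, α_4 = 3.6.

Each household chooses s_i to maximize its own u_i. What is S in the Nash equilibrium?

15.5

Household i's FOC: ∂u_i/∂s_i = α_i − s_i = 0, so s_i* = α_i.
NE contributions = (4, 2.9, 5, 3.6); S = 15.5.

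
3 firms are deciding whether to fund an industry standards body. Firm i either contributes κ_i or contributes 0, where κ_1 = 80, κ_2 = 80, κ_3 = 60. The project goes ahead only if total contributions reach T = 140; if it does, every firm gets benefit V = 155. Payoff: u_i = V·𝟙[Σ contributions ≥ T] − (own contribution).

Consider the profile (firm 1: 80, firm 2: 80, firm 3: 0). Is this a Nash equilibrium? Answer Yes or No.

Total = 160 ≥ 140: provided.
Firm 1 (pledges 80, payoff 75): dropping to 0 → total 80, payoff 0. No gain.
Firm 2 (pledges 80, payoff 75): dropping to 0 → total 80, payoff 0. No gain.
Firm 3 (pledges 0, payoff 155): pledging 60 → total 220, payoff 95. No gain.

Yes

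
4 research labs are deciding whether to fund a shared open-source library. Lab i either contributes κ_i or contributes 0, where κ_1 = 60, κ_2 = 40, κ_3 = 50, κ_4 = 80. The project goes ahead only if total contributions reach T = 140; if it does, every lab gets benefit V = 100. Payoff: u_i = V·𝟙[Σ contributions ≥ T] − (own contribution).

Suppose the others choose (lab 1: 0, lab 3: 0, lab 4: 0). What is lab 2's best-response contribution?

Others' total = 0. Even contributing 40 gives 40 < 140: no benefit either way.
Best response: 0.

0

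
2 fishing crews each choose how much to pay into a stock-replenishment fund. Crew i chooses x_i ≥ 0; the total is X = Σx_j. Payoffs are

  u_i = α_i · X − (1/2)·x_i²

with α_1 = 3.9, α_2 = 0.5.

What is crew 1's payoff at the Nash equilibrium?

9.555

Crew i's FOC: ∂u_i/∂x_i = α_i − x_i = 0, so x_i* = α_i.
NE contributions = (3.9, 0.5); X = 4.4.
u_1 = α_1·X − ½·(x_1)² = 3.9·4.4 − ½·3.9² = 9.555.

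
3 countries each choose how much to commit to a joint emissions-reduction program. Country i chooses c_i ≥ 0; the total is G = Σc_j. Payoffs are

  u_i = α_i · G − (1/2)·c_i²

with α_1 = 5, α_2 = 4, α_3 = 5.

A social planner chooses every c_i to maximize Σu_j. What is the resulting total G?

Planner FOC: ∂(Σu_j)/∂c_i = (Σα_j) − c_i = 0, so c_i^SO = Σα_j = 14 for every i; G^SO = 42.

42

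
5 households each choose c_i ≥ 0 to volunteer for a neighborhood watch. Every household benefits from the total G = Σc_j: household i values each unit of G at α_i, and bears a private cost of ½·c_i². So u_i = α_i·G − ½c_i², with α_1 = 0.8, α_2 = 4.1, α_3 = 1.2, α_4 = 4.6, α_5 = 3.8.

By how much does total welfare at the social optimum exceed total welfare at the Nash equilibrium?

Household i's FOC: ∂u_i/∂c_i = α_i − c_i = 0, so c_i* = α_i.
NE contributions = (0.8, 4.1, 1.2, 4.6, 3.8); G = 14.5.
W^NE = (Σα)·G − ½Σα_i² = 14.5² − ½·54.49 = 183.005.
Planner sets c_i = Σα_j = 14.5 for every i, so G^SO = 5·14.5 = 72.5.
W^SO = (Σα)·G^SO − ½·5·(Σα)² = (5/2)·14.5² = 525.625.
Deadweight loss = W^SO − W^NE = 342.62.

342.62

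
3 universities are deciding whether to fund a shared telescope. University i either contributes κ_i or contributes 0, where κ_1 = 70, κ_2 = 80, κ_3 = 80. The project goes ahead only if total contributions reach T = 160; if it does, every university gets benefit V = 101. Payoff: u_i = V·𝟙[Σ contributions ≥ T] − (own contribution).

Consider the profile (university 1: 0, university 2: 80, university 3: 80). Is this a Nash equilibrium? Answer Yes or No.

Yes

Total = 160 ≥ 160: provided.
University 1 (pledges 0, payoff 101): pledging 70 → total 230, payoff 31. No gain.
University 2 (pledges 80, payoff 21): dropping to 0 → total 80, payoff 0. No gain.
University 3 (pledges 80, payoff 21): dropping to 0 → total 80, payoff 0. No gain.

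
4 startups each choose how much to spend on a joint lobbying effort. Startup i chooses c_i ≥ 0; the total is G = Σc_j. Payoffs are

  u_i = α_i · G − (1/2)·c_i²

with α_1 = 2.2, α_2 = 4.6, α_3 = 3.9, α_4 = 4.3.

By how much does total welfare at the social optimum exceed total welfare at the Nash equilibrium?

254.85

Startup i's FOC: ∂u_i/∂c_i = α_i − c_i = 0, so c_i* = α_i.
NE contributions = (2.2, 4.6, 3.9, 4.3); G = 15.
W^NE = (Σα)·G − ½Σα_i² = 15² − ½·59.7 = 195.15.
Planner sets c_i = Σα_j = 15 for every i, so G^SO = 4·15 = 60.
W^SO = (Σα)·G^SO − ½·4·(Σα)² = (4/2)·15² = 450.
Deadweight loss = W^SO − W^NE = 254.85.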